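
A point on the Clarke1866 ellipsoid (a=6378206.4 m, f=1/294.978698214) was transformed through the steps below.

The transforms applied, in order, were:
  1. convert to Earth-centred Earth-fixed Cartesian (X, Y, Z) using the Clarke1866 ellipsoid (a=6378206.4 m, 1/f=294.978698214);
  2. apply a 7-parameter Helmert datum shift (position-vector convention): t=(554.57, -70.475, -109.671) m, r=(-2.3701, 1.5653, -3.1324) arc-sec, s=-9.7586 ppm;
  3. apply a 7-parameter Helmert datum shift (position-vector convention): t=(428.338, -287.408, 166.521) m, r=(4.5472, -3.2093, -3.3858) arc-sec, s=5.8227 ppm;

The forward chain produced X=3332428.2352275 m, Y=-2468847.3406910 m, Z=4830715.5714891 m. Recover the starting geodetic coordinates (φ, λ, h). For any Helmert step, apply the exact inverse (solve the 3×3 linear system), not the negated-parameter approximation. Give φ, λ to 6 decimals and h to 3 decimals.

φ=49.551577°, λ=-36.534514°, h=395.862 m

start: X=3332428.2352, Y=-2468847.3407, Z=4830715.5715 m
→ Helmert⁻¹: X=3332096.1729, Y=-2468384.3723, Z=4830523.4960
→ Helmert⁻¹: X=3331574.9404, Y=-2468342.8977, Z=4830677.2276
→ geod (Bowring, a=6378206.400): φ=49.55157700°, λ=-36.53451400°, h=395.8620 m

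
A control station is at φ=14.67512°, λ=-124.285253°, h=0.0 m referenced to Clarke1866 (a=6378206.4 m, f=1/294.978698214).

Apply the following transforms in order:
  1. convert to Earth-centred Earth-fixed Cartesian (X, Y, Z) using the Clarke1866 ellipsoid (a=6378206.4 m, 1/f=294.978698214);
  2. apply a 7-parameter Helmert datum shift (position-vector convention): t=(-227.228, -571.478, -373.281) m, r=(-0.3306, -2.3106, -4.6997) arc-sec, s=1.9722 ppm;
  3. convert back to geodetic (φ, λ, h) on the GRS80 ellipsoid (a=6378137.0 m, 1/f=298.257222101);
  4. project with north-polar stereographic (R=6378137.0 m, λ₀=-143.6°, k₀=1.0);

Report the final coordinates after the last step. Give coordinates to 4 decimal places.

E=3256893.0843 m, N=-9292668.4121 m

start: φ=14.675120°, λ=-124.285253°, h=0.000 m
→ ECEF (a=6378206.400, f=1/294.978698214): X=-3476475.3028, Y=-5099140.9560, Z=1605253.0234
→ Helmert 7p (PV): X=-3476843.5524, Y=-5099640.7067, Z=1604852.1372
→ geod (Bowring, a=6378137.000): φ=14.66914434°, λ=-124.28546417°, h=552.7720 m
→ stereo (R=6378137.0, λ₀=-143.6°): E=3256893.0843, N=-9292668.4121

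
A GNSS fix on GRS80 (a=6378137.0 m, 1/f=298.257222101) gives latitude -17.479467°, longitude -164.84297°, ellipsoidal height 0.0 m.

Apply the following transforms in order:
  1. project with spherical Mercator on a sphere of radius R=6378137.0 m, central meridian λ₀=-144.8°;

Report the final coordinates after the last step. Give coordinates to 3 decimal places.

start: φ=-17.479467°, λ=-164.842970°, h=0.000 m
→ merc (R=6378137.0, λ₀=-144.8°): E=-2231173.2144, N=-1976709.9878

E=-2231173.214 m, N=-1976709.988 m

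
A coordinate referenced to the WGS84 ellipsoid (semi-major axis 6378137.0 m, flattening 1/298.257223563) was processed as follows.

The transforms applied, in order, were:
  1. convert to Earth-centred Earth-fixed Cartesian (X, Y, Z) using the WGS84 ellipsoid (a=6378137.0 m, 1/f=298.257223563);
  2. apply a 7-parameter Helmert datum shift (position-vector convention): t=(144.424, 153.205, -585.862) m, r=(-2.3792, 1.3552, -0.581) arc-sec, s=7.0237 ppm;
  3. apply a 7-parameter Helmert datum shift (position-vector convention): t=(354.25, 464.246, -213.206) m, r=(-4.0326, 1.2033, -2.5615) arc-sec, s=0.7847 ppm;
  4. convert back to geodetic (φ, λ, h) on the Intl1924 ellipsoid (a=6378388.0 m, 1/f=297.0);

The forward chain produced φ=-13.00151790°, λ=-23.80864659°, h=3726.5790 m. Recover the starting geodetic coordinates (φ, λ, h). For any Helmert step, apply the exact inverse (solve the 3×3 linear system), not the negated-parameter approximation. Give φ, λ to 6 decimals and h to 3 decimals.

start: φ=-13.001518°, λ=-23.808647°, h=3726.579 m
→ ECEF (a=6378388.000, f=1/297.0): X=5690268.6164, Y=-2510733.3353, Z=-1426423.7432
→ Helmert⁻¹: X=5689949.4058, Y=-2511097.0665, Z=-1426225.3176
→ Helmert⁻¹: X=5689781.4587, Y=-2511200.1625, Z=-1425621.0254
→ geod (Bowring, a=6378137.000): φ=-12.99461400°, λ=-23.81439300°, h=3541.7980 m

φ=-12.994614°, λ=-23.814393°, h=3541.798 m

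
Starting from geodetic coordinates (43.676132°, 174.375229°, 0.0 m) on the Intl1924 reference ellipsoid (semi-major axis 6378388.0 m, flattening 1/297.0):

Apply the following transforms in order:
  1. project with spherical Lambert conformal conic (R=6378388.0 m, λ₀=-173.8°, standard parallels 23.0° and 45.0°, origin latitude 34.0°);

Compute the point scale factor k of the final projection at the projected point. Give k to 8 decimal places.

0.99560896

start: φ=43.676132°, λ=174.375229°, h=0.000 m
→ into lcc (λ₀=-173.8°): φ=43.67613200°, λ−λ₀=-11.82477100°
scale k = 0.99560896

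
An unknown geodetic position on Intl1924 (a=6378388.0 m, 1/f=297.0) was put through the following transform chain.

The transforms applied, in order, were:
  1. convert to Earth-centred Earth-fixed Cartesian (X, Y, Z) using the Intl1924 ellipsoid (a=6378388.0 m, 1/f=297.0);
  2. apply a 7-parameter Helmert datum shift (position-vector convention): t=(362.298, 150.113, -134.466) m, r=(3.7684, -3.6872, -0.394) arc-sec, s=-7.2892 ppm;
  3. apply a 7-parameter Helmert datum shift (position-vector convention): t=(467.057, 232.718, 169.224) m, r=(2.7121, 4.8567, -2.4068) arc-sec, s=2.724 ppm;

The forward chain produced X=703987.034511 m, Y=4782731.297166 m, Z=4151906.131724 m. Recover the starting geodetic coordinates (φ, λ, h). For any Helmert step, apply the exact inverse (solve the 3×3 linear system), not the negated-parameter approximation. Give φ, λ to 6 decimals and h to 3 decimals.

φ=40.849609°, λ=81.636904°, h=2858.310 m

start: X=703987.0345, Y=4782731.2972, Z=4151906.1317 m
→ Helmert⁻¹: X=703364.5008, Y=4782548.3478, Z=4151679.2758
→ Helmert⁻¹: X=703072.4085, Y=4782510.2891, Z=4151744.0622
→ geod (Bowring, a=6378388.000): φ=40.84960900°, λ=81.63690400°, h=2858.3100 m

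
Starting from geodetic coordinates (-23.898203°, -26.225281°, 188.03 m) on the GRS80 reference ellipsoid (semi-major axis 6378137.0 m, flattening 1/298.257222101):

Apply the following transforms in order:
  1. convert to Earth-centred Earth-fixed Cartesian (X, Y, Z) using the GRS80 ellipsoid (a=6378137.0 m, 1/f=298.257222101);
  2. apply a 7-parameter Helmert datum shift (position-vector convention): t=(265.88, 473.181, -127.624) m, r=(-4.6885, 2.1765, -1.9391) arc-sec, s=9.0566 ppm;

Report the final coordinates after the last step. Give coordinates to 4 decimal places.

start: φ=-23.898203°, λ=-26.225281°, h=188.030 m
→ ECEF (a=6378137.000, f=1/298.257222101): X=5234092.5590, Y=-2578362.1071, Z=-2568055.5032
→ Helmert 7p (PV): X=5234354.5043, Y=-2578019.8572, Z=-2568203.0076

X=5234354.5043 m, Y=-2578019.8572 m, Z=-2568203.0076 m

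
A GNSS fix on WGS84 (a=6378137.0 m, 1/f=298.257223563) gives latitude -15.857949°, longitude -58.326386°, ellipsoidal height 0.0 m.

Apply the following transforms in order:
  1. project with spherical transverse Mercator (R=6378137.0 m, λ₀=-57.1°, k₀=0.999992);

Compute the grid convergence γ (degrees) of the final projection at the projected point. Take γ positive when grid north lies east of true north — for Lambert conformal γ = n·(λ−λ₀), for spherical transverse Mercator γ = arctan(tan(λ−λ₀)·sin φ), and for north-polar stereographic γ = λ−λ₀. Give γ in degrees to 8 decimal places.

start: φ=-15.857949°, λ=-58.326386°, h=0.000 m
→ into tm (λ₀=-57.1°): φ=-15.85794900°, λ−λ₀=-1.22638600°
convergence γ = 0.33516138°

0.33516138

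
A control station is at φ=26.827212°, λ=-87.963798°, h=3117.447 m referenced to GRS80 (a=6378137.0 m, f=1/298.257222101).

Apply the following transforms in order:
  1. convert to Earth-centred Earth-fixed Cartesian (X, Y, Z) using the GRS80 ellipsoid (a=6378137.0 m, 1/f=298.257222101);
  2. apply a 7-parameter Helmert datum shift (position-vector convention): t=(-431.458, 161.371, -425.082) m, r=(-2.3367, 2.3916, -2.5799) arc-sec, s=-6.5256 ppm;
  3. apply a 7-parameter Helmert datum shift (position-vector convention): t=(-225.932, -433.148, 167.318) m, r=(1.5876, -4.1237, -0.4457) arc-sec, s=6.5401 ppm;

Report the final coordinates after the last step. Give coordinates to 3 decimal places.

start: φ=26.827212°, λ=-87.963798°, h=3117.447 m
→ ECEF (a=6378137.000, f=1/298.257222101): X=202467.2237, Y=-5694736.2066, Z=2862550.8316
→ Helmert 7p (PV): X=201996.4073, Y=-5694507.7778, Z=2862169.2354
→ Helmert 7p (PV): X=201702.2699, Y=-5695000.6349, Z=2862315.4803

X=201702.270 m, Y=-5695000.635 m, Z=2862315.480 m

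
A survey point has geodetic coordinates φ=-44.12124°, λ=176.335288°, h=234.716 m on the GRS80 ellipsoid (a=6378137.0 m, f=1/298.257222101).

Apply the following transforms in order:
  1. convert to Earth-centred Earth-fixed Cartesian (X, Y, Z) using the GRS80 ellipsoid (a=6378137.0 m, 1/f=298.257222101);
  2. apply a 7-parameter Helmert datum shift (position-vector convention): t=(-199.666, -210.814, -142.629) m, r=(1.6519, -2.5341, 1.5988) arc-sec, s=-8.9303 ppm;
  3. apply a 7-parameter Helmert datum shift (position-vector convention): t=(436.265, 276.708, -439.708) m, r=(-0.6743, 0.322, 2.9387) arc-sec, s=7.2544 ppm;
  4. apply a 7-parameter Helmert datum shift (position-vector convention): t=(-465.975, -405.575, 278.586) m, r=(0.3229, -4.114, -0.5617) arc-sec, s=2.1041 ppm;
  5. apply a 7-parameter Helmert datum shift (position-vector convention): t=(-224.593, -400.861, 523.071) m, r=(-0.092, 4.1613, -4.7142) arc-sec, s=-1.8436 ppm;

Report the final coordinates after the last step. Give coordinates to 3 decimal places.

X=-4577298.529 m, Y=292445.507 m, Z=-4417756.354 m

start: φ=-44.121240°, λ=176.335288°, h=234.716 m
→ ECEF (a=6378137.000, f=1/298.257222101): X=-4576898.4520, Y=293144.1963, Z=-4417935.6167
→ Helmert 7p (PV): X=-4577005.2404, Y=292930.6696, Z=-4418092.6743
→ Helmert 7p (PV): X=-4576613.2494, Y=293129.8492, Z=-4418558.2453
→ Helmert 7p (PV): X=-4576999.9264, Y=292744.2712, Z=-4418379.7793
→ Helmert 7p (PV): X=-4577298.5293, Y=292445.5073, Z=-4417756.3544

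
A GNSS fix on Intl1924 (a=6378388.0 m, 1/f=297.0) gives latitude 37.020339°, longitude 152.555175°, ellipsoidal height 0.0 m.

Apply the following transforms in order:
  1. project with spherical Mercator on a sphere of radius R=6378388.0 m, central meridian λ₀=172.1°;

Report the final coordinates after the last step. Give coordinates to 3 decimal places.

E=-2175805.588 m, N=4442116.965 m

start: φ=37.020339°, λ=152.555175°, h=0.000 m
→ merc (R=6378388.0, λ₀=172.1°): E=-2175805.5882, N=4442116.9654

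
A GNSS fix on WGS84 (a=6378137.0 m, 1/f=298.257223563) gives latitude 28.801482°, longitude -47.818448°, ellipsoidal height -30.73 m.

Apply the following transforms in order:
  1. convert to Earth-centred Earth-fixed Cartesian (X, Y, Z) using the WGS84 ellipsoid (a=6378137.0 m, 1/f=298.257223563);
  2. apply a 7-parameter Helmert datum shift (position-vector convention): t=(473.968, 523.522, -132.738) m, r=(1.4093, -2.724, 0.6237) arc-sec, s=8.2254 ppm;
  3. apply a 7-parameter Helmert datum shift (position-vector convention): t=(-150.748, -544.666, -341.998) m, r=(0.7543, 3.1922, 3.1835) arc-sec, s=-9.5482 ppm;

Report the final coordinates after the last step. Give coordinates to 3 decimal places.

X=3756299.468 m, Y=-4144837.650 m, Z=3054093.290 m

start: φ=28.801482°, λ=-47.818448°, h=-30.730 m
→ ECEF (a=6378137.000, f=1/298.257223563): X=3755897.7920, Y=-4144859.2761, Z=3054624.0736
→ Helmert 7p (PV): X=3756374.8464, Y=-4144379.3610, Z=3054537.7432
→ Helmert 7p (PV): X=3756299.4679, Y=-4144837.6503, Z=3054093.2903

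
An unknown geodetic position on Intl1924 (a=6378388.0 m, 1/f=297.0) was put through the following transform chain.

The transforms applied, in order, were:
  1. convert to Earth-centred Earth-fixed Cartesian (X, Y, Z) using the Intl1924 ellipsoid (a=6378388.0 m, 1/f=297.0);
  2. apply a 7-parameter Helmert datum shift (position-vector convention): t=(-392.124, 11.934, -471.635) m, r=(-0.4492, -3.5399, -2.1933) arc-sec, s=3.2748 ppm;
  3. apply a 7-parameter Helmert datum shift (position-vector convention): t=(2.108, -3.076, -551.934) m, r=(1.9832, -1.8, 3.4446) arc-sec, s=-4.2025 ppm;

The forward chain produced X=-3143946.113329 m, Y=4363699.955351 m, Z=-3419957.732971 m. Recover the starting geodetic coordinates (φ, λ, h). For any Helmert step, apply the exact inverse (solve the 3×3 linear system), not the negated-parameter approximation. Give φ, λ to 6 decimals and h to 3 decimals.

start: X=-3143946.1133, Y=4363699.9554, Z=-3419957.7330 m
→ Helmert⁻¹: X=-3143918.4000, Y=4363740.9957, Z=-3419434.6898
→ Helmert⁻¹: X=-3143621.0573, Y=4363688.7896, Z=-3418888.4047
→ geod (Bowring, a=6378388.000): φ=-32.61948000°, λ=125.76914800°, h=642.8730 m

φ=-32.619480°, λ=125.769148°, h=642.873 m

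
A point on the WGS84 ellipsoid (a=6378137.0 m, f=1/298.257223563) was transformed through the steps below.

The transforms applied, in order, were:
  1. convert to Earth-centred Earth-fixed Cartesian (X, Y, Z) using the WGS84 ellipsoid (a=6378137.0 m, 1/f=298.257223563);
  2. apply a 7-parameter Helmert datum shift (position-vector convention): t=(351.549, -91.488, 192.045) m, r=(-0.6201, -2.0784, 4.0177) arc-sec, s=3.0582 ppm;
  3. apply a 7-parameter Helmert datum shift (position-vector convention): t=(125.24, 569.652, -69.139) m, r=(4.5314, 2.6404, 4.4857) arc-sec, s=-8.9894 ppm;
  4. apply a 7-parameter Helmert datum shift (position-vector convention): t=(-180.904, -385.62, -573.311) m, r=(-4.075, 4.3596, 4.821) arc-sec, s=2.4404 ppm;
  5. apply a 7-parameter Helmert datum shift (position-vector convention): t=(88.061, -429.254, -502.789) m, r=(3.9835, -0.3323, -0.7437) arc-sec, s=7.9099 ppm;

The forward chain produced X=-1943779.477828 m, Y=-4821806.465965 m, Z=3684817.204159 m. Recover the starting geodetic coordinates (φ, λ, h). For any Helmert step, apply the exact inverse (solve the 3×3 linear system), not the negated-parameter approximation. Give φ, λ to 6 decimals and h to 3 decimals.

φ=35.518159°, λ=-111.965407°, h=1707.756 m

start: X=-1943779.4778, Y=-4821806.4660, Z=3684817.2042 m
→ Helmert⁻¹: X=-1943828.8425, Y=-4821274.9100, Z=3685387.0856
→ Helmert⁻¹: X=-1943833.7767, Y=-4820904.9097, Z=3685815.0741
→ Helmert⁻¹: X=-1944128.5287, Y=-4821394.6476, Z=3685998.3809
→ Helmert⁻¹: X=-1944530.9019, Y=-4821261.6196, Z=3685800.1635
→ geod (Bowring, a=6378137.000): φ=35.51815900°, λ=-111.96540700°, h=1707.7560 m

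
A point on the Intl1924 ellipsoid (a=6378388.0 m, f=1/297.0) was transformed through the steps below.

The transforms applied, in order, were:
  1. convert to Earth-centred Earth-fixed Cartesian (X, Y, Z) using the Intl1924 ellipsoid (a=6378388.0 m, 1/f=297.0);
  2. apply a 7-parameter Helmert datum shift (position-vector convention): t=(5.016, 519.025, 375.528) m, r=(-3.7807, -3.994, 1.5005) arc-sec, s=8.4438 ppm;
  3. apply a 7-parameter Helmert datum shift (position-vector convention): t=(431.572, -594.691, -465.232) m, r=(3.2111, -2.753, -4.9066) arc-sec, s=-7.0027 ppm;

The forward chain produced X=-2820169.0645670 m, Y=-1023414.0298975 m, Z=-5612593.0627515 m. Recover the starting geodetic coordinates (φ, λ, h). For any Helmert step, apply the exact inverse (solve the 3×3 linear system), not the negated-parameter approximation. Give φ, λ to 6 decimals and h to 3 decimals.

φ=-62.029172°, λ=-160.059350°, h=2538.335 m

start: X=-2820169.0646, Y=-1023414.0299, Z=-5612593.0628 m
→ Helmert⁻¹: X=-2820670.9584, Y=-1022980.9677, Z=-5612113.5582
→ Helmert⁻¹: X=-2820768.2776, Y=-1023367.9588, Z=-5612405.8337
→ geod (Bowring, a=6378388.000): φ=-62.02917200°, λ=-160.05935000°, h=2538.3350 m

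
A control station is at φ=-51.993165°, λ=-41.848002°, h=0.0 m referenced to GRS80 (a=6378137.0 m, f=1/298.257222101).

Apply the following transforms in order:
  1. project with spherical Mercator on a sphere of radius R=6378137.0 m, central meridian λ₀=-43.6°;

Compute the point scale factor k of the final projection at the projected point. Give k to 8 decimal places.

1.62402129

start: φ=-51.993165°, λ=-41.848002°, h=0.000 m
→ into merc (λ₀=-43.6°): φ=-51.99316500°, λ−λ₀=1.75199800°
scale k = 1.62402129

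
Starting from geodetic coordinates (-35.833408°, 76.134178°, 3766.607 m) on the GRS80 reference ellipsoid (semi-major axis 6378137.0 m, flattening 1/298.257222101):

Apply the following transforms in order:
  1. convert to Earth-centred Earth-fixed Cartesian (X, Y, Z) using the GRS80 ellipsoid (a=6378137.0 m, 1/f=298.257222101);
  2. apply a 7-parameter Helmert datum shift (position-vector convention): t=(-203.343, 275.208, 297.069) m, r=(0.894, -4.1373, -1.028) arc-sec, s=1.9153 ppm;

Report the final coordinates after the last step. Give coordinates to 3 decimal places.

start: φ=-35.833408°, λ=76.134178°, h=3766.607 m
→ ECEF (a=6378137.000, f=1/298.257222101): X=1241356.5584, Y=5028951.5014, Z=-3715426.6125
→ Helmert 7p (PV): X=1241255.1817, Y=5029246.2581, Z=-3715089.9635

X=1241255.182 m, Y=5029246.258 m, Z=-3715089.964 m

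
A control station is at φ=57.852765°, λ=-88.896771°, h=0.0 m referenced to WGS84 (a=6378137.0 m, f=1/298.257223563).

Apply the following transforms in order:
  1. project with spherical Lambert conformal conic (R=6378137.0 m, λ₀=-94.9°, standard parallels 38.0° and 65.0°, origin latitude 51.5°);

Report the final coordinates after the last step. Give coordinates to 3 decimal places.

E=347029.382 m, N=702845.086 m

start: φ=57.852765°, λ=-88.896771°, h=0.000 m
→ lcc (R=6378137.0, λ₀=-94.9°): E=347029.3818, N=702845.0864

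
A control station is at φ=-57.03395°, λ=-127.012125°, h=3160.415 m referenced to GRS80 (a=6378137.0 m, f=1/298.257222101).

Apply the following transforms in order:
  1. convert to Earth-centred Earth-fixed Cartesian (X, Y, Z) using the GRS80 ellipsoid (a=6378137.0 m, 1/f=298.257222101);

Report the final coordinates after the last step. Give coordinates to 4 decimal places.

X=-2095228.3032 m, Y=-2779237.9796 m, Z=-5330609.8316 m

start: φ=-57.033950°, λ=-127.012125°, h=3160.415 m
→ ECEF (a=6378137.000, f=1/298.257222101): X=-2095228.3032, Y=-2779237.9796, Z=-5330609.8316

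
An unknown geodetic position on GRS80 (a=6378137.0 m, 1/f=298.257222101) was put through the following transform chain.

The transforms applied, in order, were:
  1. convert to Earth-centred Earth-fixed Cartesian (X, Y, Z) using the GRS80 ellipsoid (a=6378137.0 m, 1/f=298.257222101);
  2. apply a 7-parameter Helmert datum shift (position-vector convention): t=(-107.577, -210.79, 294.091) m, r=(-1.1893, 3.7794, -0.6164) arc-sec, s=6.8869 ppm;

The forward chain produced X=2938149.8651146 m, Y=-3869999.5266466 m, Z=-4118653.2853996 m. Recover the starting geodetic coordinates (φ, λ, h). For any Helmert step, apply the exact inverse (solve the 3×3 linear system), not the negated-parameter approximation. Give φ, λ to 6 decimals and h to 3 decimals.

φ=-40.478055°, λ=-52.790235°, h=586.763 m

start: X=2938149.8651, Y=-3869999.5266, Z=-4118653.2854 m
→ Helmert⁻¹: X=2938324.2416, Y=-3869729.5561, Z=-4118887.4832
→ geod (Bowring, a=6378137.000): φ=-40.47805500°, λ=-52.79023500°, h=586.7630 m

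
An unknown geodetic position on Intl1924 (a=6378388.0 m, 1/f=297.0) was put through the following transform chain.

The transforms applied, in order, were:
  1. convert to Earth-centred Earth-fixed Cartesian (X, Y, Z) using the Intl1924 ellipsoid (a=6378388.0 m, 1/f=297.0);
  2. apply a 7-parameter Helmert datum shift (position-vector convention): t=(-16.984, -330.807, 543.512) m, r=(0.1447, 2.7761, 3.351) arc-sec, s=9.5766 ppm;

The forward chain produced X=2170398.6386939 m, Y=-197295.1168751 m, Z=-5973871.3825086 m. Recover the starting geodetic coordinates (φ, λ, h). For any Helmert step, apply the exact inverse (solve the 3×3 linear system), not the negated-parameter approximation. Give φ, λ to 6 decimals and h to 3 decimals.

start: X=2170398.6387, Y=-197295.1169, Z=-5973871.3825 m
→ Helmert⁻¹: X=2170472.0451, Y=-197001.8765, Z=-5974328.3301
→ geod (Bowring, a=6378388.000): φ=-70.08248300°, λ=-5.18621400°, h=7.6390 m

φ=-70.082483°, λ=-5.186214°, h=7.639 m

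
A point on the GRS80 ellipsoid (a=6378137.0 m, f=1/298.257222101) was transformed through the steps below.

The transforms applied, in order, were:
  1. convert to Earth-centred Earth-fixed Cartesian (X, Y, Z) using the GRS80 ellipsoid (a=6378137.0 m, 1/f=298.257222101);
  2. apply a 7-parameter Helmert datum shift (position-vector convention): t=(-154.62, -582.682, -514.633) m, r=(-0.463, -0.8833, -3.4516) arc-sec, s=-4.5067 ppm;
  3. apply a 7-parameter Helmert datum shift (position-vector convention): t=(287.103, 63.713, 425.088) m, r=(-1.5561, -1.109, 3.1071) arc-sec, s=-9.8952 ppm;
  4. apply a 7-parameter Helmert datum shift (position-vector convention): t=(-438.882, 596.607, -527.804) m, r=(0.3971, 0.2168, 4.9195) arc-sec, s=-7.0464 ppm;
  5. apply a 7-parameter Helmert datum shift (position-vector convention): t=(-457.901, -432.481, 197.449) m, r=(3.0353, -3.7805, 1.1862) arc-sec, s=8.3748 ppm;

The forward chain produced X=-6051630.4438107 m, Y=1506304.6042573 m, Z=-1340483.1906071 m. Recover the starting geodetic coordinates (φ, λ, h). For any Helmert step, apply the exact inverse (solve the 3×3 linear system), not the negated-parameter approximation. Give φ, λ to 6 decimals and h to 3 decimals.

start: X=-6051630.4438, Y=1506304.6043, Z=-1340483.1906 m
→ Helmert⁻¹: X=-6051137.7715, Y=1506739.5386, Z=-1340580.6767
→ Helmert⁻¹: X=-6050704.1912, Y=1506295.2764, Z=-1340071.5750
→ Helmert⁻¹: X=-6051035.6866, Y=1506347.7314, Z=-1340466.0295
→ Helmert⁻¹: X=-6050939.2894, Y=1506838.9571, Z=-1339928.1406
→ geod (Bowring, a=6378137.000): φ=-12.20652200°, λ=166.01631200°, h=886.1070 m

φ=-12.206522°, λ=166.016312°, h=886.107 m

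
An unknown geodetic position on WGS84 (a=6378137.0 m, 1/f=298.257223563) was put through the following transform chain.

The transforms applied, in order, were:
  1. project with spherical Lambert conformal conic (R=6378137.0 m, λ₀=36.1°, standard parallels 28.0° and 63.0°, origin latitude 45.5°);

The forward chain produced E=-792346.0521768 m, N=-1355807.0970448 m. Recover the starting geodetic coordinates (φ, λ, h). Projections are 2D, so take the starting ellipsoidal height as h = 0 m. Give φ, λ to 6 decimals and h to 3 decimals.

start: E=-792346.0522, N=-1355807.0970 m
→ lcc⁻¹: φ=32.44847900°, λ=27.47859300°

φ=32.448479°, λ=27.478593°, h=0.000 m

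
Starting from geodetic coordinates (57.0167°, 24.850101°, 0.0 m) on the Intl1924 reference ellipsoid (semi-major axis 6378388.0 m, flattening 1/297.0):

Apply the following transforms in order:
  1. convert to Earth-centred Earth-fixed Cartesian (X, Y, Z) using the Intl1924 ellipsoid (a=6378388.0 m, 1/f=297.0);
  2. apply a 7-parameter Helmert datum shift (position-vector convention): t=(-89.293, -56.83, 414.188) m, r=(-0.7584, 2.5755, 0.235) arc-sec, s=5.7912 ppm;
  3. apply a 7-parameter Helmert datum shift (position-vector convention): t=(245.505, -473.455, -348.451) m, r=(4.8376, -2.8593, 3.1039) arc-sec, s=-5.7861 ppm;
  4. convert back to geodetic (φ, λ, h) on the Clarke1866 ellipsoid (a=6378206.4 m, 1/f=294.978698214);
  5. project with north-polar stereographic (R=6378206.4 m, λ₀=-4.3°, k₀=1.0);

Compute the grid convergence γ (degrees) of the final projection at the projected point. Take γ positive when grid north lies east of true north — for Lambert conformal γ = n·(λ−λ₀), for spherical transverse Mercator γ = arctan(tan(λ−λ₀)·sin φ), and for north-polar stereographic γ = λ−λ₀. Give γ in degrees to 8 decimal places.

start: φ=57.016700°, λ=24.850101°, h=0.000 m
→ ECEF (a=6378388.000, f=1/297.0): X=3158333.9803, Y=1462707.9098, Z=5327023.9260
→ Helmert 7p (PV): X=3158327.8269, Y=1462682.7356, Z=5327424.1493
→ Helmert 7p (PV): X=3158459.1972, Y=1462123.3989, Z=5327122.9593
→ geod (Bowring, a=6378206.400): φ=57.01938156°, λ=24.84050339°, h=295.8484 m
→ into stereo (λ₀=-4.3°): φ=57.01938156°, λ−λ₀=29.14050339°
convergence γ = 29.14050339°

29.14050339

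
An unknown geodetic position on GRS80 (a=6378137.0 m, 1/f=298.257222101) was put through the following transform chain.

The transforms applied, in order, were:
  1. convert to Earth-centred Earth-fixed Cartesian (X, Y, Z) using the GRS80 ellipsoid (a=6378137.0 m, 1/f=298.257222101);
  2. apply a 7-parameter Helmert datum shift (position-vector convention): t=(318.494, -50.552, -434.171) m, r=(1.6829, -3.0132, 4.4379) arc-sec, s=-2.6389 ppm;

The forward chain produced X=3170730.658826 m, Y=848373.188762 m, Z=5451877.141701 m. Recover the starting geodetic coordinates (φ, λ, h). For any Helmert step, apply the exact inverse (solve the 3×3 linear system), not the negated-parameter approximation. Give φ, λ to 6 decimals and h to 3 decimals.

start: X=3170730.6588, Y=848373.1888, Z=5451877.1417 m
→ Helmert⁻¹: X=3170518.4341, Y=848402.2489, Z=5452272.4626
→ geod (Bowring, a=6378137.000): φ=59.12333800°, λ=14.98085100°, h=1482.7830 m

φ=59.123338°, λ=14.980851°, h=1482.783 m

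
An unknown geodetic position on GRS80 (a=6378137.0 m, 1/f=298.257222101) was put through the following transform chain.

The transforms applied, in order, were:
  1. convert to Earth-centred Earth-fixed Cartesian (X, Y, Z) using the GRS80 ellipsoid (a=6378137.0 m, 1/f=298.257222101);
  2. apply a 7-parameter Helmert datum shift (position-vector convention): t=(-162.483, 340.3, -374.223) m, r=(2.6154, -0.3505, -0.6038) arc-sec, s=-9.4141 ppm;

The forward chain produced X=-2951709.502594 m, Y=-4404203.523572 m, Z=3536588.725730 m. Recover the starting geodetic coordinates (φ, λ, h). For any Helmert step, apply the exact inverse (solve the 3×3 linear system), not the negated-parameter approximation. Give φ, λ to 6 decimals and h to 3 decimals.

start: X=-2951709.5026, Y=-4404203.5236, Z=3536588.7257 m
→ Helmert⁻¹: X=-2951555.9021, Y=-4404549.0796, Z=3537057.1107
→ geod (Bowring, a=6378137.000): φ=33.88553700°, λ=-123.82664600°, h=2050.8410 m

φ=33.885537°, λ=-123.826646°, h=2050.841 m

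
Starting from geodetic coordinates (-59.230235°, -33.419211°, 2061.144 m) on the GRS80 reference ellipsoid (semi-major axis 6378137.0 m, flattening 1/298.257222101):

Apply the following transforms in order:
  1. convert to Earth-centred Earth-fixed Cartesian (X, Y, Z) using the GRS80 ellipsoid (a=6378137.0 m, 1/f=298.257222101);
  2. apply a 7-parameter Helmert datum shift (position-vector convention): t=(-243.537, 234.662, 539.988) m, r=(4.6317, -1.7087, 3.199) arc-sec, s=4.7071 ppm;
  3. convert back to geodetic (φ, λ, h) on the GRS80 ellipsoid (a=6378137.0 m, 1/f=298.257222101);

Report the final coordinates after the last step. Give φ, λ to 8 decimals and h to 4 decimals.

start: φ=-59.230235°, λ=-33.419211°, h=2061.144 m
→ ECEF (a=6378137.000, f=1/298.257222101): X=2731131.5230, Y=-1802163.6033, Z=-5458872.4418
→ Helmert 7p (PV): X=2730974.0136, Y=-1801772.4863, Z=-5458375.9924
→ geod (Bowring, a=6378137.000): φ=-59.23063045°, λ=-33.41501334°, h=1457.1246 m

φ=-59.23063045°, λ=-33.41501334°, h=1457.1246 m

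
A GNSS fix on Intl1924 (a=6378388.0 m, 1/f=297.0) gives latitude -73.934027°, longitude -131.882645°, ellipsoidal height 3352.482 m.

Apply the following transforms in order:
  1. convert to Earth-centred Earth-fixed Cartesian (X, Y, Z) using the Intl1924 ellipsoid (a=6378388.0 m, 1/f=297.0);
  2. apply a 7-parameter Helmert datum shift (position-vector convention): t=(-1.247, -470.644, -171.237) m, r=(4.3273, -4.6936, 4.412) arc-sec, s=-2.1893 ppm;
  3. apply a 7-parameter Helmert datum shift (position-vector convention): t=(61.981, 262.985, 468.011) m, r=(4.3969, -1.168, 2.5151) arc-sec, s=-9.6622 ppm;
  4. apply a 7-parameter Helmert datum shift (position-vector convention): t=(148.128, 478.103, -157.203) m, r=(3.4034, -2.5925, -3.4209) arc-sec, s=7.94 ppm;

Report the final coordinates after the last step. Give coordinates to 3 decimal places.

X=-1182255.056 m, Y=-1318375.612 m, Z=-6110235.836 m

start: φ=-73.934027°, λ=-131.882645°, h=3352.482 m
→ ECEF (a=6378388.000, f=1/297.0): X=-1182741.4080, Y=-1318990.3725, Z=-6110273.2807
→ Helmert 7p (PV): X=-1182572.8122, Y=-1319355.2383, Z=-6110485.7255
→ Helmert 7p (PV): X=-1182448.7164, Y=-1318963.6705, Z=-6109993.4942
→ Helmert 7p (PV): X=-1182255.0564, Y=-1318375.6124, Z=-6110235.8359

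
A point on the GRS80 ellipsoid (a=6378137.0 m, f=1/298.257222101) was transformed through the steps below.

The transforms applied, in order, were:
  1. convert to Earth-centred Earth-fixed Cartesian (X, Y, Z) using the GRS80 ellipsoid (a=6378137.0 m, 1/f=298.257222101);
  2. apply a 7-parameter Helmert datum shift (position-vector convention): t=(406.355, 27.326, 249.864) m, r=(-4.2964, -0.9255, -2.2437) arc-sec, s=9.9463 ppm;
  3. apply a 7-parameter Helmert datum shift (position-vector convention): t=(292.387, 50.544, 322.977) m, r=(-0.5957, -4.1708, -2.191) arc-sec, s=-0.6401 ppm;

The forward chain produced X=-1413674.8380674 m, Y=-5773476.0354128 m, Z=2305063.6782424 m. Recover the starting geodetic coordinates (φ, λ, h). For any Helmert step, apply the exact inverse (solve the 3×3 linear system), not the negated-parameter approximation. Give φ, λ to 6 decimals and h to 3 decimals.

φ=21.319483°, λ=-103.763033°, h=-42.737 m

start: X=-1413674.8381, Y=-5773476.0354, Z=2305063.6782 m
→ Helmert⁻¹: X=-1413860.1984, Y=-5773551.9497, Z=2304754.0914
→ Helmert⁻¹: X=-1414179.3435, Y=-5773585.2325, Z=2304367.3906
→ geod (Bowring, a=6378137.000): φ=21.31948300°, λ=-103.76303300°, h=-42.7370 m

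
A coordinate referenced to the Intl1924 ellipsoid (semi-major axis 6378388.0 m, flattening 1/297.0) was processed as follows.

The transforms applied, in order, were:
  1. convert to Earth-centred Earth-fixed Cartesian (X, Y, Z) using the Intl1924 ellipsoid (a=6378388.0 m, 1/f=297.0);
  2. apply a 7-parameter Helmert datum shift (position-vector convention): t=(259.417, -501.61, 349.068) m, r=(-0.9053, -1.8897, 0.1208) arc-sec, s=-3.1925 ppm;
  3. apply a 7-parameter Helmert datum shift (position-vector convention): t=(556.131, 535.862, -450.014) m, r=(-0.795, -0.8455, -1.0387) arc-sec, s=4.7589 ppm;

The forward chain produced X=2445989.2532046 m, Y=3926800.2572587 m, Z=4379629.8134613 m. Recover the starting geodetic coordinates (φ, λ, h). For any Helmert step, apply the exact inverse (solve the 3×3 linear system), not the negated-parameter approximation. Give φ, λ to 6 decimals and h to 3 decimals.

start: X=2445989.2532, Y=3926800.2573, Z=4379629.8135 m
→ Helmert⁻¹: X=2445419.6674, Y=3926241.1432, Z=4380064.0920
→ Helmert⁻¹: X=2445210.4813, Y=3926734.6347, Z=4379723.8389
→ geod (Bowring, a=6378388.000): φ=43.62752200°, λ=58.08913300°, h=2055.9440 m

φ=43.627522°, λ=58.089133°, h=2055.944 m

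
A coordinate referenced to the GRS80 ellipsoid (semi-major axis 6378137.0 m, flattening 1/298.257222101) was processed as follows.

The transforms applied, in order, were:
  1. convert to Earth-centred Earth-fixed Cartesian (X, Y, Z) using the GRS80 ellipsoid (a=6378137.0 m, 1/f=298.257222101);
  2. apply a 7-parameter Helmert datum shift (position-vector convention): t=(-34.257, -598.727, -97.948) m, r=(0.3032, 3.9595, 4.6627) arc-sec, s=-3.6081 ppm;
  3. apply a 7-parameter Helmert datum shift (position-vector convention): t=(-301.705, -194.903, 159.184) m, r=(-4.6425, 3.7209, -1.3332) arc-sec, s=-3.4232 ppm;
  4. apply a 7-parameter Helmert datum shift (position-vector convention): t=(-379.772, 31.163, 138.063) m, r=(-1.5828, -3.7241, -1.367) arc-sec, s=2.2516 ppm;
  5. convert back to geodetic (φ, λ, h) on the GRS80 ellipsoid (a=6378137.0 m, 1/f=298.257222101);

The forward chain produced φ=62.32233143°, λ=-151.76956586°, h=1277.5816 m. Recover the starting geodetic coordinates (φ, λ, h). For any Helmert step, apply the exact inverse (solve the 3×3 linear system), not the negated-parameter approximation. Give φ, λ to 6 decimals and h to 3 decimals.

φ=62.327636°, λ=-151.774778°, h=670.555 m

start: φ=62.322331°, λ=-151.769566°, h=1277.582 m
→ ECEF (a=6378137.000, f=1/298.257222101): X=-2617629.4492, Y=-1405351.2815, Z=5626422.2616
→ Helmert⁻¹: X=-2617132.8871, Y=-1405439.7992, Z=5626307.9979
→ Helmert⁻¹: X=-2616932.5477, Y=-1405393.2503, Z=5626089.2335
→ Helmert⁻¹: X=-2617047.4882, Y=-1404732.1624, Z=5626159.3090
→ geod (Bowring, a=6378137.000): φ=62.32763600°, λ=-151.77477800°, h=670.5550 m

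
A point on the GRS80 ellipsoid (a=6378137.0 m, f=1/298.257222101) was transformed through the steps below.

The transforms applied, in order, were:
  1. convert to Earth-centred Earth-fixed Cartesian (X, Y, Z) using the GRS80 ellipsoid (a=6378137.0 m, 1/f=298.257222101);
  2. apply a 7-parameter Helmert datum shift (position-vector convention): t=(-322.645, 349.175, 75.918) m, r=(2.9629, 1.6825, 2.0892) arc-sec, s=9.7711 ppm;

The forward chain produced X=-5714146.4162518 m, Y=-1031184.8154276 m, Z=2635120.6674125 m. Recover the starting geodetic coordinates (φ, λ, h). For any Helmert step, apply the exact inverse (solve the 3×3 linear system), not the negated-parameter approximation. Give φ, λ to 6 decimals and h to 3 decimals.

φ=24.554944°, λ=-169.767432°, h=1619.440 m

start: X=-5714146.4163, Y=-1031184.8154, Z=2635120.6674 m
→ Helmert⁻¹: X=-5713799.8821, Y=-1031428.1874, Z=2634987.2110
→ geod (Bowring, a=6378137.000): φ=24.55494400°, λ=-169.76743200°, h=1619.4400 m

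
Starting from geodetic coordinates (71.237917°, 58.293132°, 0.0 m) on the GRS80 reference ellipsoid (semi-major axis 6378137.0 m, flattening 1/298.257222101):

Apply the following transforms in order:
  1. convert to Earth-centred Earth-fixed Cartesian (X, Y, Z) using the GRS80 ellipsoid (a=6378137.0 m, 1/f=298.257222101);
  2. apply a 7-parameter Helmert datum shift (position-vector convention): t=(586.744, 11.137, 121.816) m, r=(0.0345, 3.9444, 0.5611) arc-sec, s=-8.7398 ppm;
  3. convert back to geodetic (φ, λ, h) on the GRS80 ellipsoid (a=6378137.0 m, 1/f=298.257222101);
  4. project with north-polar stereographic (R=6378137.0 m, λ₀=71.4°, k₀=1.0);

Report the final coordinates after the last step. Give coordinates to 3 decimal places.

start: φ=71.237917°, λ=58.293132°, h=0.000 m
→ ECEF (a=6378137.000, f=1/298.257222101): X=1081442.7503, Y=1750535.6497, Z=6016872.0937
→ Helmert 7p (PV): X=1082130.3403, Y=1750533.4228, Z=6016920.9360
→ geod (Bowring, a=6378137.000): φ=71.23500652°, λ=58.27681368°, h=161.9064 m
→ stereo (R=6378137.0, λ₀=71.4°): E=-478562.7266, N=-2052737.4265

E=-478562.727 m, N=-2052737.427 m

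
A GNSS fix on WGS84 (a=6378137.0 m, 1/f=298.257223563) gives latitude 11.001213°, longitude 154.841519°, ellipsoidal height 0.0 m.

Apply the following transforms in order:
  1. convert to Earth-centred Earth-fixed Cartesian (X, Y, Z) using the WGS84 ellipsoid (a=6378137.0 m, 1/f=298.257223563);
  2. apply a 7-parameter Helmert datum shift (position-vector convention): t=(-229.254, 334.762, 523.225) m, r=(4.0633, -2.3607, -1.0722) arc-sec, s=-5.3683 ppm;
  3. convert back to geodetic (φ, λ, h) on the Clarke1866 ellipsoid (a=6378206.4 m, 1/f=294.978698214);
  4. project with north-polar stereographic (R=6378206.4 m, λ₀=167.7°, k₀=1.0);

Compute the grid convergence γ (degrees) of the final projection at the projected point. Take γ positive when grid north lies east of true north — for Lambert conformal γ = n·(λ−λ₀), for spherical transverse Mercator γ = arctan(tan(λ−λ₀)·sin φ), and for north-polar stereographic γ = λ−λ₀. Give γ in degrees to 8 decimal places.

-12.86040840

start: φ=11.001213°, λ=154.841519°, h=0.000 m
→ ECEF (a=6378137.000, f=1/298.257223563): X=-5667677.1553, Y=2661991.6660, Z=1209137.8677
→ Helmert 7p (PV): X=-5667875.9846, Y=2662317.7799, Z=1209642.1749
→ geod (Bowring, a=6378206.400): φ=11.00594200°, λ=154.83959160°, h=348.2488 m
→ into stereo (λ₀=167.7°): φ=11.00594200°, λ−λ₀=-12.86040840°
convergence γ = -12.86040840°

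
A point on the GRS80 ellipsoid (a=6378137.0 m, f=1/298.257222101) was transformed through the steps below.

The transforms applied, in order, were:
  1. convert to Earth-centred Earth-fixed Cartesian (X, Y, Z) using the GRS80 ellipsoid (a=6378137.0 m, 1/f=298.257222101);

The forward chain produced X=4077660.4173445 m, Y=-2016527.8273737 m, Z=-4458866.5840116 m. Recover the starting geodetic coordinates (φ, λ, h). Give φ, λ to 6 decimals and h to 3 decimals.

φ=-44.618837°, λ=-26.313804°, h=2234.010 m

start: X=4077660.4173, Y=-2016527.8274, Z=-4458866.5840 m
→ geod (Bowring, a=6378137.000): φ=-44.61883700°, λ=-26.31380400°, h=2234.0100 m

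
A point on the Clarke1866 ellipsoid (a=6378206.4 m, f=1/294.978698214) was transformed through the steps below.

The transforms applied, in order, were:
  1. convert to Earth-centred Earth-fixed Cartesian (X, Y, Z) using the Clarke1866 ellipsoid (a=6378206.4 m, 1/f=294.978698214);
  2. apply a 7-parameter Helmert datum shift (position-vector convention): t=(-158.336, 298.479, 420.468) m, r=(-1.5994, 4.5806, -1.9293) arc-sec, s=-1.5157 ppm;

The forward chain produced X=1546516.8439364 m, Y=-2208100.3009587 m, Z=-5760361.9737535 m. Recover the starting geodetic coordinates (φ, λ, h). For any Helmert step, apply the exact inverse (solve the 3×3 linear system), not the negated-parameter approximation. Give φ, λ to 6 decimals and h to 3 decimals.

start: X=1546516.8439, Y=-2208100.3010, Z=-5760361.9738 m
→ Helmert⁻¹: X=1546826.1117, Y=-2208342.9893, Z=-5760773.9462
→ geod (Bowring, a=6378206.400): φ=-65.06825900°, λ=-54.99081400°, h=47.5550 m

φ=-65.068259°, λ=-54.990814°, h=47.555 m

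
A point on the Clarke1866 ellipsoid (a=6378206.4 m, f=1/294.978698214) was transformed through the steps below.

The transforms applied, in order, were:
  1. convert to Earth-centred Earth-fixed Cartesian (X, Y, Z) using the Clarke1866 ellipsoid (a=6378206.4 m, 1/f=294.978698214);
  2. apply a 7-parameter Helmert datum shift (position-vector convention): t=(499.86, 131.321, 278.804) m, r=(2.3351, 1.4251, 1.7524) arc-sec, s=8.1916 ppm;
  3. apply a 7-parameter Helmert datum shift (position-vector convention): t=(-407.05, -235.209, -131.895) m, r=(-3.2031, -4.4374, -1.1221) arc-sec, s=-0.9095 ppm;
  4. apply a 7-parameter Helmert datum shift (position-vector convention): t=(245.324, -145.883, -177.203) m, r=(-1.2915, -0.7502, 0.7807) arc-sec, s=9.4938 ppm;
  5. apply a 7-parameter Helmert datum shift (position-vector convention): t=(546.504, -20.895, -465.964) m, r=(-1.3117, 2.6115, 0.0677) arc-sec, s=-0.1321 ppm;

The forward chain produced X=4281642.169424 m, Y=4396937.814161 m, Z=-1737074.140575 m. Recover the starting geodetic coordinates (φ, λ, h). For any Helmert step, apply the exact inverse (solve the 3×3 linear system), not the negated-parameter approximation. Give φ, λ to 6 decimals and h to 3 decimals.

φ=-15.902090°, λ=45.768659°, h=1074.302 m

start: X=4281642.1694, Y=4396937.8142, Z=-1737074.1406 m
→ Helmert⁻¹: X=4281119.6601, Y=4396968.9279, Z=-1736526.2415
→ Helmert⁻¹: X=4280844.0223, Y=4397067.7350, Z=-1736320.5921
→ Helmert⁻¹: X=4281193.6926, Y=4397357.1953, Z=-1736214.0912
→ Helmert⁻¹: X=4280708.1223, Y=4397133.8272, Z=-1736498.8744
→ geod (Bowring, a=6378206.400): φ=-15.90209000°, λ=45.76865900°, h=1074.3020 m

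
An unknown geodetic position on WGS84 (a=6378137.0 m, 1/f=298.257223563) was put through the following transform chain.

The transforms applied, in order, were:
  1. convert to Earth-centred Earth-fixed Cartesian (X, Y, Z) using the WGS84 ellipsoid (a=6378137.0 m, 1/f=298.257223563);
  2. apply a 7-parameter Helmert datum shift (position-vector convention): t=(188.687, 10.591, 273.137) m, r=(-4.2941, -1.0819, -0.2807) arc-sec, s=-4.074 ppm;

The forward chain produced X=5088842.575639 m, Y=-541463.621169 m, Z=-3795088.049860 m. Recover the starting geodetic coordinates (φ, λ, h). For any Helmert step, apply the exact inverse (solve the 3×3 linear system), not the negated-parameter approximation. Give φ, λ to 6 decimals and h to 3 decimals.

start: X=5088842.5756, Y=-541463.6212, Z=-3795088.0499 m
→ Helmert⁻¹: X=5088655.4490, Y=-541390.4787, Z=-3795414.6111
→ geod (Bowring, a=6378137.000): φ=-36.74760200°, λ=-6.07294800°, h=715.7690 m

φ=-36.747602°, λ=-6.072948°, h=715.769 m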